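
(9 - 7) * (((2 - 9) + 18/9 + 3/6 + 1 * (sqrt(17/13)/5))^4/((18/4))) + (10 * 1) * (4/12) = 716425849/3802500 - 52786 * sqrt(221)/21125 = 151.26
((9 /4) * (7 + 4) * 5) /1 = 495 /4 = 123.75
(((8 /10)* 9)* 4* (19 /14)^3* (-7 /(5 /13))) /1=-1605006 /1225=-1310.21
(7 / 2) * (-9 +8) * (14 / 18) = -49 / 18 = -2.72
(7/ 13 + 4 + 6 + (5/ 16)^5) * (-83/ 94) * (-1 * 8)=11926729571/ 160169984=74.46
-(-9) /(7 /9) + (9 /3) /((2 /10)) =186 /7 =26.57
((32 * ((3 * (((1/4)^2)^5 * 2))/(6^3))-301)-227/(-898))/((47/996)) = -6373.28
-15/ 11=-1.36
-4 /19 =-0.21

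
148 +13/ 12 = 1789/ 12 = 149.08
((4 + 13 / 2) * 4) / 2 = 21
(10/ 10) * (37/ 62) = 37/ 62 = 0.60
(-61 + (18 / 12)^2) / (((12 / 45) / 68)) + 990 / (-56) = -209985 / 14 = -14998.93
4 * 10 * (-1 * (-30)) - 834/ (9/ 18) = -468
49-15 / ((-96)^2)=150523 / 3072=49.00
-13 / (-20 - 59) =13 / 79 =0.16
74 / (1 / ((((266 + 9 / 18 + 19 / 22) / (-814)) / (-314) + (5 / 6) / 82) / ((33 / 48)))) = 31009504 / 25702941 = 1.21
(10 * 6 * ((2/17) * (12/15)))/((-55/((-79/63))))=2528/19635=0.13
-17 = -17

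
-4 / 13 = -0.31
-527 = -527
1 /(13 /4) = 4 /13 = 0.31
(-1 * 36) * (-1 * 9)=324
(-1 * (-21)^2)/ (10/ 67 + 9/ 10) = -295470/ 703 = -420.30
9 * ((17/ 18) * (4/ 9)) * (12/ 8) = 17/ 3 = 5.67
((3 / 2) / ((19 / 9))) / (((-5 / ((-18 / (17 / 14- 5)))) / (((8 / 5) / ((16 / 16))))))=-27216 / 25175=-1.08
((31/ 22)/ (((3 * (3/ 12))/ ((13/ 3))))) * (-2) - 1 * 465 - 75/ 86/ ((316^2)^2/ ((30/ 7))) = -481.28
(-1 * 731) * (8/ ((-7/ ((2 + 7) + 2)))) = 9189.71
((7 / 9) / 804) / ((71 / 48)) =28 / 42813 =0.00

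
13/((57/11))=143/57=2.51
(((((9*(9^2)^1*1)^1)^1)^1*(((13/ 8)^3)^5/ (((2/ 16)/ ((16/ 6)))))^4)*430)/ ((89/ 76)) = 252368826755958504989380837224621146216105409101618183212468463487282765/ 1016200357206643435313499610248040537104515596288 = 248345540292542457154974.90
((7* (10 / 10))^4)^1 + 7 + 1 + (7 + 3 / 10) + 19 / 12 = 145073 / 60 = 2417.88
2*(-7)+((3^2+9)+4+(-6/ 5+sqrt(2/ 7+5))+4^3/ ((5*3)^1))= sqrt(259)/ 7+166/ 15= 13.37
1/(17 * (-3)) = -1/51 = -0.02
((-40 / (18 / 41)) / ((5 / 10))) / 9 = -1640 / 81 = -20.25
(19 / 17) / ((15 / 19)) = 361 / 255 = 1.42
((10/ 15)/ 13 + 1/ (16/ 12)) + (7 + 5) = 1997/ 156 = 12.80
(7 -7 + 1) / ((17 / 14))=14 / 17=0.82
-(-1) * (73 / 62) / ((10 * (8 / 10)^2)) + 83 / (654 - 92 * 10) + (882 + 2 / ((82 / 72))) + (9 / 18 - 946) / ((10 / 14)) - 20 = -24887022227 / 54093760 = -460.07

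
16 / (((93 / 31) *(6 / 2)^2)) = 16 / 27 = 0.59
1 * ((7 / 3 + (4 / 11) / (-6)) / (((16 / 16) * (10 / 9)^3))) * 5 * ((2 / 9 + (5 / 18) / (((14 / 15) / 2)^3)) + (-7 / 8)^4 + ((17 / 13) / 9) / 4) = 47638821843 / 1607237632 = 29.64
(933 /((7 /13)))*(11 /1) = 133419 /7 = 19059.86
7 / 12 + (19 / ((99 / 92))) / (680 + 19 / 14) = 2301397 / 3777444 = 0.61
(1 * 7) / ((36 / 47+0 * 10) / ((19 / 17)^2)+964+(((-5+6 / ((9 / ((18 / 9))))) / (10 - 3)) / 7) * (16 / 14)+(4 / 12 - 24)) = 40737767 / 5475510907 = 0.01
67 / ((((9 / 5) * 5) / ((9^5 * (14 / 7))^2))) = 103828691052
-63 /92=-0.68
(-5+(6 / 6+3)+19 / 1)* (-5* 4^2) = -1440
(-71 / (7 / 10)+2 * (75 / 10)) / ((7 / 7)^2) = -605 / 7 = -86.43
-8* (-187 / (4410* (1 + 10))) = 68 / 2205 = 0.03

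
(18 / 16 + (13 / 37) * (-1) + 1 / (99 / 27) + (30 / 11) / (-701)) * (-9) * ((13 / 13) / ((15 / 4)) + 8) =-221286711 / 2853070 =-77.56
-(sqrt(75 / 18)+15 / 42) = -5*sqrt(6) / 6 - 5 / 14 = -2.40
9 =9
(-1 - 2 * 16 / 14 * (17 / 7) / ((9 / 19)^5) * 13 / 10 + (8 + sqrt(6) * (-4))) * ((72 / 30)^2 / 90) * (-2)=64 * sqrt(6) / 125 + 68423583952 / 1808375625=39.09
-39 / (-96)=13 / 32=0.41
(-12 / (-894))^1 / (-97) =-2 / 14453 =-0.00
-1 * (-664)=664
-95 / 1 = -95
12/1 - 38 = -26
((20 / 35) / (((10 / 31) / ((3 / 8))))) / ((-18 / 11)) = -341 / 840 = -0.41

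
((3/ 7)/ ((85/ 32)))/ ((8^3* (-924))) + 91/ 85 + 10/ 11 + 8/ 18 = 752603/ 310464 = 2.42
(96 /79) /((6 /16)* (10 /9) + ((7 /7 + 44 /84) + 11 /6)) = 8064 /25043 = 0.32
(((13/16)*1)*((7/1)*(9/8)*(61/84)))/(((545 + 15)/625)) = 297375/57344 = 5.19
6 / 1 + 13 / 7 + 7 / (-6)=281 / 42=6.69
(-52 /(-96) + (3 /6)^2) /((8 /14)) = 133 /96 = 1.39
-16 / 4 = -4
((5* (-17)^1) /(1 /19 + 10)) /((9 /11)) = -17765 /1719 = -10.33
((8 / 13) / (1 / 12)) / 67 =96 / 871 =0.11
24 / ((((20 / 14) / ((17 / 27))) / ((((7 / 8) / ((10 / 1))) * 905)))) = 837.63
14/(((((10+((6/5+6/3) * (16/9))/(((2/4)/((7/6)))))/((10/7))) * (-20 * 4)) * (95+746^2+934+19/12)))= -405/21021736378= -0.00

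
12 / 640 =3 / 160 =0.02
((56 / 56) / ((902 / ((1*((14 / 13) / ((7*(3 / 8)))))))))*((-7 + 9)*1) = 0.00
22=22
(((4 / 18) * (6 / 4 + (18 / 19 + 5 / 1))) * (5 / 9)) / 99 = 1415 / 152361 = 0.01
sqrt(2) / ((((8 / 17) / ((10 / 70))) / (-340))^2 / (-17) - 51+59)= 35496425 *sqrt(2) / 283971204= 0.18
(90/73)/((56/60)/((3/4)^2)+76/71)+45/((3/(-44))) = -629859435/954986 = -659.55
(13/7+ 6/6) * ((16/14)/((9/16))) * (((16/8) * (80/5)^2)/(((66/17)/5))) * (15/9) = 278528000/43659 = 6379.62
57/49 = 1.16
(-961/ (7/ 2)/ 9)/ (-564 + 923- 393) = 961/ 1071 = 0.90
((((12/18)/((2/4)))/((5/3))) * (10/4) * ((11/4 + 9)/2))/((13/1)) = 0.90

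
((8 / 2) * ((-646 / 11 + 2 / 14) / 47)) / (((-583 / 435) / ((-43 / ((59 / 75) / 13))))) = -329075194500 / 124482743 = -2643.54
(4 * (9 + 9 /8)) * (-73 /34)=-5913 /68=-86.96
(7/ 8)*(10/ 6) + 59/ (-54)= 79/ 216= 0.37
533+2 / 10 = 2666 / 5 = 533.20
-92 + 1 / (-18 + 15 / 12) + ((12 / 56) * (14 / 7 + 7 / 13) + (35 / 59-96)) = -186.92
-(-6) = 6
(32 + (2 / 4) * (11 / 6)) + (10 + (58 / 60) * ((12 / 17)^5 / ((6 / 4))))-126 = -7068365641 / 85191420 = -82.97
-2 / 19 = -0.11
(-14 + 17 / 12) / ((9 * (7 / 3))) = -151 / 252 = -0.60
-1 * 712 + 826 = 114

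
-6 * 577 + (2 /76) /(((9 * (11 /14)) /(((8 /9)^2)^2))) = -42725347670 /12341241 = -3462.00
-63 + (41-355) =-377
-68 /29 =-2.34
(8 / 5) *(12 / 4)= 24 / 5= 4.80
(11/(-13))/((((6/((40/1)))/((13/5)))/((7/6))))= -154/9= -17.11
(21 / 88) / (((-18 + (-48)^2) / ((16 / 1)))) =7 / 4191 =0.00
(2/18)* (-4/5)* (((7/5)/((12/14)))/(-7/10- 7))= 28/1485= 0.02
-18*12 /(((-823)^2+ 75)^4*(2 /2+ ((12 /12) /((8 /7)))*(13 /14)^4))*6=-0.00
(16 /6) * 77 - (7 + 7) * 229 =-9002 /3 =-3000.67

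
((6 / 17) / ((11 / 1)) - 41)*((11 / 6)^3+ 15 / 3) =-18470671 / 40392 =-457.29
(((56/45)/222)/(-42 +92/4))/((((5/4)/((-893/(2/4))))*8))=1316/24975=0.05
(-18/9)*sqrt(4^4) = -32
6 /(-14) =-3 /7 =-0.43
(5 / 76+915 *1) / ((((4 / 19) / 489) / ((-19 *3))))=-1938427785 / 16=-121151736.56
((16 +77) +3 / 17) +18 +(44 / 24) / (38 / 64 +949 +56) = 182457922 / 1641129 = 111.18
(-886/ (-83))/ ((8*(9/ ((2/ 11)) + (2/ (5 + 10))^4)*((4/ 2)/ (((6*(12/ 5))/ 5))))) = 16147350/ 415988281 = 0.04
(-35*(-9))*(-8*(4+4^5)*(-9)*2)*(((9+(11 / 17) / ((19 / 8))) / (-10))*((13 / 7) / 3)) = -8645438880 / 323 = -26766064.64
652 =652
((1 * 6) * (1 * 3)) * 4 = 72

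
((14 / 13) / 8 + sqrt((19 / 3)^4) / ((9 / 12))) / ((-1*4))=-13.40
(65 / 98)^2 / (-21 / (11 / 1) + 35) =3575 / 268912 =0.01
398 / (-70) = -199 / 35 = -5.69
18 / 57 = 6 / 19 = 0.32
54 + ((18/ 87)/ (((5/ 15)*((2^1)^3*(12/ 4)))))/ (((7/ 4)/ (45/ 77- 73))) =827346/ 15631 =52.93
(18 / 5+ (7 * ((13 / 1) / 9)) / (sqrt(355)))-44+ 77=91 * sqrt(355) / 3195+ 183 / 5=37.14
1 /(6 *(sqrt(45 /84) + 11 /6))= 77 /712 - 3 *sqrt(105) /712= 0.06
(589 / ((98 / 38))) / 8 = 11191 / 392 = 28.55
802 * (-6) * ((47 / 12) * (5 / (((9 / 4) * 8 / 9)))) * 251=-11826492.50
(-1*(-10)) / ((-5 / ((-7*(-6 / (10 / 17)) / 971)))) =-714 / 4855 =-0.15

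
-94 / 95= -0.99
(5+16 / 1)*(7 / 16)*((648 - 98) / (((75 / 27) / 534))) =971412.75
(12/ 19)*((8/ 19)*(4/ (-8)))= -48/ 361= -0.13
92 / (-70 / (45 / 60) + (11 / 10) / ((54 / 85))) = -9936 / 9893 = -1.00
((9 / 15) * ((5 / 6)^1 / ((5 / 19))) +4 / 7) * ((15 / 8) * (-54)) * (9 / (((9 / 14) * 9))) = -1557 / 4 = -389.25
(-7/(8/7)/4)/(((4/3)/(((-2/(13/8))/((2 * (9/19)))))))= 931/624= 1.49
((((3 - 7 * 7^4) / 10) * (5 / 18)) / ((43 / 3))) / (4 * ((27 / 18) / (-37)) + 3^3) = -155437 / 128097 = -1.21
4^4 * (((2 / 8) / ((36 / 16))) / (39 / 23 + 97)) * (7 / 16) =1288 / 10215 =0.13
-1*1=-1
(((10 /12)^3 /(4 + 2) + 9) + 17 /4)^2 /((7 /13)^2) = 1031887129 /1679616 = 614.36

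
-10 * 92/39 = -920/39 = -23.59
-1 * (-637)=637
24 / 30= 4 / 5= 0.80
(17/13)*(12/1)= 204/13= 15.69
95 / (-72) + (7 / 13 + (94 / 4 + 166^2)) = 25813681 / 936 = 27578.72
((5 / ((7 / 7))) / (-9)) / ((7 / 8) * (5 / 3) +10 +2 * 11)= -40 / 2409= -0.02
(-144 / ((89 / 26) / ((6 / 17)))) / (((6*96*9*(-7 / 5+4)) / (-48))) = 80 / 1513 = 0.05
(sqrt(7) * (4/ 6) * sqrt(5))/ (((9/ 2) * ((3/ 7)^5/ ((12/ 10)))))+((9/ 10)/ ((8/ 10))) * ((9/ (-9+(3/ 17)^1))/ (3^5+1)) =-459/ 97600+134456 * sqrt(35)/ 10935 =72.74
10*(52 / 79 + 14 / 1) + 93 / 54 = 210889 / 1422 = 148.30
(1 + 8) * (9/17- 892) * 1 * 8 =-1091160/17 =-64185.88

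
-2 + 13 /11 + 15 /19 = -0.03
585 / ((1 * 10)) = 117 / 2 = 58.50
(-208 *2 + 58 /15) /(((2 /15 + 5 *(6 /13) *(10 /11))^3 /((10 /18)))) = -1129840479625 /54813569828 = -20.61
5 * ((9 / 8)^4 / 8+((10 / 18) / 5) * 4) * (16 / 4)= 950605 / 73728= 12.89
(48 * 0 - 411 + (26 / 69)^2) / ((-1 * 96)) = 1956095 / 457056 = 4.28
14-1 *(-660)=674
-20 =-20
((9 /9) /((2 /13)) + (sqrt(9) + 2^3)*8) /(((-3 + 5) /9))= 1701 /4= 425.25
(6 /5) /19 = 6 /95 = 0.06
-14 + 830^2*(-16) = -11022414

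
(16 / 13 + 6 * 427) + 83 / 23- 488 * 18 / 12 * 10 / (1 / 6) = -12364595 / 299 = -41353.16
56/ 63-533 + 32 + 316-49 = -2098/ 9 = -233.11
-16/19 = -0.84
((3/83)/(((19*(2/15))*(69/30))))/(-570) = -15/1378298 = -0.00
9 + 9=18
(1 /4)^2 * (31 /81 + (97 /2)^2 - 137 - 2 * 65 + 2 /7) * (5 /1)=23654315 /36288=651.85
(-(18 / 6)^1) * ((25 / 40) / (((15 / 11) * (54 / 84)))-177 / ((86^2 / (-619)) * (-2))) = 20.08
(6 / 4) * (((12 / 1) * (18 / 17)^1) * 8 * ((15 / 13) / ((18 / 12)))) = 25920 / 221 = 117.29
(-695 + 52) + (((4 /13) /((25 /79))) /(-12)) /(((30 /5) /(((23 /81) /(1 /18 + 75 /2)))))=-11442636917 /17795700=-643.00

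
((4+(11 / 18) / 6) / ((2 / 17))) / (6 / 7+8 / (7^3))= 39.60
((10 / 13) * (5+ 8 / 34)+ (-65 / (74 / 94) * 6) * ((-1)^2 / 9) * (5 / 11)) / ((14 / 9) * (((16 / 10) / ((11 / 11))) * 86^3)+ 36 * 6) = -21243225 / 1602135784106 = -0.00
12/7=1.71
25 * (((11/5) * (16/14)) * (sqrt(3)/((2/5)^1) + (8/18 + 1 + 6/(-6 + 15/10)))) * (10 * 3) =4400/21 + 33000 * sqrt(3)/7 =8374.91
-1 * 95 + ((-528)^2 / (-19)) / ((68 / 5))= -379165 / 323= -1173.89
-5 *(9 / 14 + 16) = -1165 / 14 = -83.21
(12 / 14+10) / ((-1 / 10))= -760 / 7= -108.57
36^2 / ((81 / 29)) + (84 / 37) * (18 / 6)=17420 / 37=470.81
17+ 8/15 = 263/15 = 17.53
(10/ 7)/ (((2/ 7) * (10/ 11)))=11/ 2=5.50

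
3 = 3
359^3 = 46268279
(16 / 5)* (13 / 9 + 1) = 352 / 45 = 7.82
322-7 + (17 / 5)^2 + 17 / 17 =8189 / 25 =327.56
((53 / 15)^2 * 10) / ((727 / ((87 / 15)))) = 162922 / 163575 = 1.00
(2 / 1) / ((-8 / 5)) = -5 / 4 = -1.25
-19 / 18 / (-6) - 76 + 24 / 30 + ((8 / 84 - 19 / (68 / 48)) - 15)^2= 5557808267 / 7646940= 726.80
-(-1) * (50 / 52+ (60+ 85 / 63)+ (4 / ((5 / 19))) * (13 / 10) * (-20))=-2726363 / 8190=-332.89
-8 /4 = -2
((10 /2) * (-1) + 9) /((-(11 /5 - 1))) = -10 /3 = -3.33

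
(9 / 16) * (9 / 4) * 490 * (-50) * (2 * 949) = -470822625 / 8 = -58852828.12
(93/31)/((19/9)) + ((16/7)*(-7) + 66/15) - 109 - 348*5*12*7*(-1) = 13873878/95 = 146040.82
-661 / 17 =-38.88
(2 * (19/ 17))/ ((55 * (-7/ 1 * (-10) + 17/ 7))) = 266/ 474045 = 0.00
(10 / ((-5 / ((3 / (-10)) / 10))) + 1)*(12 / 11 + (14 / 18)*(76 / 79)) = 1.95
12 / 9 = 4 / 3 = 1.33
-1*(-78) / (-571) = -78 / 571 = -0.14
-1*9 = -9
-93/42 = -31/14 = -2.21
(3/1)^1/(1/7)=21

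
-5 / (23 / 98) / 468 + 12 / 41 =54539 / 220662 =0.25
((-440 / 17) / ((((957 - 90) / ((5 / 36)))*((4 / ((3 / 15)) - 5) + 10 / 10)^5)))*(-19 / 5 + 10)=-1705 / 69547327488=-0.00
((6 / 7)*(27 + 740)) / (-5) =-4602 / 35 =-131.49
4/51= 0.08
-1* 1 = -1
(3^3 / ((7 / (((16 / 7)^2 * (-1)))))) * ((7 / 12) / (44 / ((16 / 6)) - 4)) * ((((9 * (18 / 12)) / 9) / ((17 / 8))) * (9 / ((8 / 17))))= -15552 / 1225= -12.70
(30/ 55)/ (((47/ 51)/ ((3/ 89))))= 0.02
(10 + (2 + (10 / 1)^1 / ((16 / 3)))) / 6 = 37 / 16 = 2.31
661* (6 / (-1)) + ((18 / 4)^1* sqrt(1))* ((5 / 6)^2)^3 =-41103863 / 10368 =-3964.49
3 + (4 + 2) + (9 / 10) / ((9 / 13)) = 10.30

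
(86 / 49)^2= 7396 / 2401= 3.08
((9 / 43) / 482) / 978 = 3 / 6756676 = 0.00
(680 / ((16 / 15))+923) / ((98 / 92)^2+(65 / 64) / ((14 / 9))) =739652032 / 847289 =872.96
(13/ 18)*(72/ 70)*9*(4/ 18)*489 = 25428/ 35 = 726.51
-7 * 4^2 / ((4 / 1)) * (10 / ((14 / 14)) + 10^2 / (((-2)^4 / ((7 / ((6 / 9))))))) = -4235 / 2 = -2117.50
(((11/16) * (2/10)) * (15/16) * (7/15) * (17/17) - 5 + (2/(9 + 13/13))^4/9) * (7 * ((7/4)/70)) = -49791833/57600000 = -0.86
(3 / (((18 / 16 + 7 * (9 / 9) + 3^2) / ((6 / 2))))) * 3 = 216 / 137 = 1.58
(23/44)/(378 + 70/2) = 0.00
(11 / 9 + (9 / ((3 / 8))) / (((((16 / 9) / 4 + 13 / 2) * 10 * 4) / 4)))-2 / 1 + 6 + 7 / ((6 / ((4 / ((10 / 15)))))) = 70694 / 5625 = 12.57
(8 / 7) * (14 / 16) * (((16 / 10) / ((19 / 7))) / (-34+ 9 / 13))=-0.02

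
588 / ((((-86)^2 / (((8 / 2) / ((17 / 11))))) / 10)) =64680 / 31433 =2.06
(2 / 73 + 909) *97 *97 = 624371831 / 73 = 8553038.78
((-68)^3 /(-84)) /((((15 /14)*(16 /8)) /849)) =22246064 /15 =1483070.93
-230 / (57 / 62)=-14260 / 57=-250.18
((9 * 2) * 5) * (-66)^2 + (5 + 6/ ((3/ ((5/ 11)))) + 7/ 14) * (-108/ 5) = 21554586/ 55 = 391901.56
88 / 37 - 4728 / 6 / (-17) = 30652 / 629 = 48.73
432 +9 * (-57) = -81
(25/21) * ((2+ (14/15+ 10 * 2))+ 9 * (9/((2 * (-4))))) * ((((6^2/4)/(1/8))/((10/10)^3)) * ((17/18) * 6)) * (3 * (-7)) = -130645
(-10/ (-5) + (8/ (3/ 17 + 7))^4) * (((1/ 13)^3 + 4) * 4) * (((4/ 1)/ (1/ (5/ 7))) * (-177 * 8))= -48858015933999360/ 212935188739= -229450.17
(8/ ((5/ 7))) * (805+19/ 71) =3201744/ 355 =9019.00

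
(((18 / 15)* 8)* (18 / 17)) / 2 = 432 / 85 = 5.08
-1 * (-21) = 21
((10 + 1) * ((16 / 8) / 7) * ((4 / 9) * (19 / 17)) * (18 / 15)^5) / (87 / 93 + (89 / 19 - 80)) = -425437056 / 8145921875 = -0.05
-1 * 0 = 0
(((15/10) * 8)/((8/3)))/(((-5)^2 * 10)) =9/500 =0.02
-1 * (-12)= 12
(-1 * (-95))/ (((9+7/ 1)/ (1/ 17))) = 95/ 272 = 0.35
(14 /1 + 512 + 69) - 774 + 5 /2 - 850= -2053 /2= -1026.50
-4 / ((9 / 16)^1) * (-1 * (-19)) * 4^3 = -77824 / 9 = -8647.11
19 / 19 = 1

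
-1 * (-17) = 17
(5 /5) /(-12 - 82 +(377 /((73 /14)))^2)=5329 /27356358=0.00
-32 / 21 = -1.52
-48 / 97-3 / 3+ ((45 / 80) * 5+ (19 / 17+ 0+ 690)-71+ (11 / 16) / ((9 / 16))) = 147853765 / 237456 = 622.66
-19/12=-1.58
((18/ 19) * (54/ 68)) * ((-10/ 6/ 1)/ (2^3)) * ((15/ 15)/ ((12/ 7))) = -945/ 10336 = -0.09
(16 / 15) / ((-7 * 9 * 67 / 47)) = -752 / 63315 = -0.01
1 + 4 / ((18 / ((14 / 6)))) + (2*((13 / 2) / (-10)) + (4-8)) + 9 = 1409 / 270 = 5.22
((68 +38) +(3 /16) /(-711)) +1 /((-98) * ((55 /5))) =216649693 /2043888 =106.00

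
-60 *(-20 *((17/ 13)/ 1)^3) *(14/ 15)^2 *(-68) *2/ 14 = -149669632/ 6591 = -22708.18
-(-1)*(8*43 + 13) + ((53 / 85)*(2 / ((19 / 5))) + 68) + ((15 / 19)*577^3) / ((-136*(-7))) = 2889193831 / 18088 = 159729.87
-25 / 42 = -0.60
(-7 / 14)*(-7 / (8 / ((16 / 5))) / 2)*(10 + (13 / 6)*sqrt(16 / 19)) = 91*sqrt(19) / 285 + 7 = 8.39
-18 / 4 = -9 / 2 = -4.50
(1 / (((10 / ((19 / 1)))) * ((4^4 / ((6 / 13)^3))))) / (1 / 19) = 9747 / 703040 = 0.01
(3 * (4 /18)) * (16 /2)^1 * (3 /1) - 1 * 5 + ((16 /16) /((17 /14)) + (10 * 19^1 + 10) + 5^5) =56726 /17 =3336.82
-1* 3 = -3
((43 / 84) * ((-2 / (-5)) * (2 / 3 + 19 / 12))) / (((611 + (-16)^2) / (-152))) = -0.08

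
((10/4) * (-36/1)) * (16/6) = -240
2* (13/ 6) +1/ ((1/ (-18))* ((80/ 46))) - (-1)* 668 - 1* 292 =22199/ 60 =369.98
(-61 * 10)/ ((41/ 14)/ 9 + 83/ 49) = -538020/ 1781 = -302.09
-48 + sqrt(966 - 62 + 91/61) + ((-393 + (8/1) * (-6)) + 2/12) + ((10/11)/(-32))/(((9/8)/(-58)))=-96499/198 + sqrt(3369335)/61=-457.28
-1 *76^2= -5776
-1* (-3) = 3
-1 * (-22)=22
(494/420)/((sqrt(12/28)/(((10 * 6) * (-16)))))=-7904 * sqrt(21)/21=-1724.79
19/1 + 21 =40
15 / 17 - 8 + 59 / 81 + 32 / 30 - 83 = -608101 / 6885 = -88.32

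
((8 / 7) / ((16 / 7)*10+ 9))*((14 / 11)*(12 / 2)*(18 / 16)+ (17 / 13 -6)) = 20 / 143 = 0.14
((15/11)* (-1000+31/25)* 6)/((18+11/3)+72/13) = -17528238/58355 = -300.37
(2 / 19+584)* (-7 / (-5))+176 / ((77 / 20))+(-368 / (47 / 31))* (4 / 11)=266517154 / 343805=775.20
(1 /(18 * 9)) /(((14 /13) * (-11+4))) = -13 /15876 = -0.00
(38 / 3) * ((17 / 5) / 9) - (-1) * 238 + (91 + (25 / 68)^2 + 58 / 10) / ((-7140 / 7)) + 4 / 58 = 1494183914039 / 6155006400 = 242.76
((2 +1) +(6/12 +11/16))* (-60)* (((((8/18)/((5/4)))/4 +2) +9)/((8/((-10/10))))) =348.26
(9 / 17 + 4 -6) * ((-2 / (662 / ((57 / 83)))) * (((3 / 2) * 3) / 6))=4275 / 1868164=0.00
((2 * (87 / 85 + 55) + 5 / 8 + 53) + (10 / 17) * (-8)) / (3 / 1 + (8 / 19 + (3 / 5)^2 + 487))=10398415 / 31704456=0.33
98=98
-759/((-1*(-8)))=-759/8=-94.88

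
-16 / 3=-5.33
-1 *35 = -35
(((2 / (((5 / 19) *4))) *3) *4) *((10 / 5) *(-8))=-1824 / 5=-364.80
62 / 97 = 0.64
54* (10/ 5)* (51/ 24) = 459/ 2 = 229.50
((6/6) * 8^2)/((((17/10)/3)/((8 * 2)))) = 30720/17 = 1807.06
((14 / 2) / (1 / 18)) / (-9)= -14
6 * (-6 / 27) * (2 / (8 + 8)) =-1 / 6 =-0.17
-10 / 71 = -0.14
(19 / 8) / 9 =19 / 72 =0.26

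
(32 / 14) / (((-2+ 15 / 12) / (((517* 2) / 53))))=-66176 / 1113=-59.46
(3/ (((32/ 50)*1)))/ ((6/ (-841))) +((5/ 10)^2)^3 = -42049/ 64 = -657.02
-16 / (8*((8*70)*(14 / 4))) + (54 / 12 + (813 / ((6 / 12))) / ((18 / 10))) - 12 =2633747 / 2940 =895.83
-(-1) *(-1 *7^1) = -7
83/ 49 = 1.69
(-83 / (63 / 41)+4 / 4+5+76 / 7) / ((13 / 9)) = -2341 / 91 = -25.73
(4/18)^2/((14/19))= 38/567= 0.07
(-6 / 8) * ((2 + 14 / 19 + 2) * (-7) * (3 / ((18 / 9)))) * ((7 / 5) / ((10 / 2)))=3969 / 380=10.44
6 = 6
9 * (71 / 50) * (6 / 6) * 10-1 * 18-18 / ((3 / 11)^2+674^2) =6035418891 / 54967405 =109.80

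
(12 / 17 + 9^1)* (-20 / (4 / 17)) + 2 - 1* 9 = -832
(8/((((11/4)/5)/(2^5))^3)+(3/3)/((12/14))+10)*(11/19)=12583001177/13794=912208.29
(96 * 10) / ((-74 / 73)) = -35040 / 37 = -947.03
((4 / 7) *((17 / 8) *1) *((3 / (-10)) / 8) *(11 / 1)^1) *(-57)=31977 / 1120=28.55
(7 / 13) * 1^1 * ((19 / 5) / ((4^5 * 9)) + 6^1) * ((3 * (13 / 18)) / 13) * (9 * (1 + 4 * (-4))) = -1935493 / 26624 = -72.70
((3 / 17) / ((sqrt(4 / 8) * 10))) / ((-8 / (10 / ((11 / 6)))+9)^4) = 30375 * sqrt(2) / 5543610274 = 0.00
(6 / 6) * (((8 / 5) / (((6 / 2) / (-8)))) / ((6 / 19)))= -13.51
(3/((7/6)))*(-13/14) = -117/49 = -2.39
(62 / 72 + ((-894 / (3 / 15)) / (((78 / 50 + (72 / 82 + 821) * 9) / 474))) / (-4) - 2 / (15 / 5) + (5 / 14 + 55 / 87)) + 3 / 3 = 340734183343 / 4618305216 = 73.78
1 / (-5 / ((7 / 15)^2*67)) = -3283 / 1125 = -2.92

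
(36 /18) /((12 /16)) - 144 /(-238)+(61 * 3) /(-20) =-41971 /7140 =-5.88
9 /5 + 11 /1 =64 /5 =12.80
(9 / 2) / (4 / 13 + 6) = 117 / 164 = 0.71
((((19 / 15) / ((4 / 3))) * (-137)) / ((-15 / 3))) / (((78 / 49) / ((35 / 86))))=892829 / 134160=6.65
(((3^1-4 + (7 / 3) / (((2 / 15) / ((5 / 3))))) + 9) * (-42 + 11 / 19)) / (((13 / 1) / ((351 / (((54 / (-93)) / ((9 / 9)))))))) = 5440531 / 76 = 71585.93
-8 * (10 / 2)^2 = -200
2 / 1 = 2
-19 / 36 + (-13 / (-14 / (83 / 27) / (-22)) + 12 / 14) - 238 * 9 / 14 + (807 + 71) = 500873 / 756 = 662.53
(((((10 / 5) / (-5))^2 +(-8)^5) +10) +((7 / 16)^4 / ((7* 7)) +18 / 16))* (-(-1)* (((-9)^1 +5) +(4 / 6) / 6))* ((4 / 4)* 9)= 375680204417 / 327680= 1146485.00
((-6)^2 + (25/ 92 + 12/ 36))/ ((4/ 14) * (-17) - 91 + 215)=70721/ 230184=0.31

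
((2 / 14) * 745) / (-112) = -745 / 784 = -0.95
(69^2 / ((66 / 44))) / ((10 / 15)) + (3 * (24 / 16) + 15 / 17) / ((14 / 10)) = 1134033 / 238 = 4764.84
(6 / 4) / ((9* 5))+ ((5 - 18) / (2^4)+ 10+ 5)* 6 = 10219 / 120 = 85.16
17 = 17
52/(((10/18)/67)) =31356/5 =6271.20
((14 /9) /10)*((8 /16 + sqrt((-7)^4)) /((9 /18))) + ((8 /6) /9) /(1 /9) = 251 /15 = 16.73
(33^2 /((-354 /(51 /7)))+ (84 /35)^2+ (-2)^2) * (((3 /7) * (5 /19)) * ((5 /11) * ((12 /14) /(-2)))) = 2351529 /8459066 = 0.28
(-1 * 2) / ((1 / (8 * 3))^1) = -48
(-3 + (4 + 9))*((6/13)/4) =15/13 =1.15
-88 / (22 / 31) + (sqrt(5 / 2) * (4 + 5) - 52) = -176 + 9 * sqrt(10) / 2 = -161.77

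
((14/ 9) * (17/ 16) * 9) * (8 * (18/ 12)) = 357/ 2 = 178.50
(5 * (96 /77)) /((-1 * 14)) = -240 /539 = -0.45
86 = 86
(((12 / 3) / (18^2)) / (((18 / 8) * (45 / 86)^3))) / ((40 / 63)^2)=3895843 / 41006250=0.10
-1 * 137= -137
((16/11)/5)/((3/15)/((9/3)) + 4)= 48/671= 0.07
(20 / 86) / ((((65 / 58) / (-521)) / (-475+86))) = 23509604 / 559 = 42056.54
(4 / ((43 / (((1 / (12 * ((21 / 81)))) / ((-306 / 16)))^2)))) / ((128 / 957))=957 / 4871384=0.00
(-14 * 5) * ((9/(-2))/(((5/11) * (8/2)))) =693/4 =173.25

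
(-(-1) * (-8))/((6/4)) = -16/3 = -5.33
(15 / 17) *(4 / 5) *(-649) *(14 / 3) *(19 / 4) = -172634 / 17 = -10154.94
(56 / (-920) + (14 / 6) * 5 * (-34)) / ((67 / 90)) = -821226 / 1541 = -532.92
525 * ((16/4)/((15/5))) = 700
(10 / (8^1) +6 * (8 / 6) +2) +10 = 85 / 4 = 21.25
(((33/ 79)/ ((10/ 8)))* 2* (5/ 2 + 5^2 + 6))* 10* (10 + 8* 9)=1450416/ 79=18359.70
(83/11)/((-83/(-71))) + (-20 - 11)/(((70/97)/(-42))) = 99586/55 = 1810.65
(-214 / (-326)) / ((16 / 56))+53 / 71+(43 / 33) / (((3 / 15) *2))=6.30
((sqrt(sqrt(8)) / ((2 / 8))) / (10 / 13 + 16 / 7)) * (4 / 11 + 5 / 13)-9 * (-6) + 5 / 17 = 1498 * 2^(3 / 4) / 1529 + 923 / 17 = 55.94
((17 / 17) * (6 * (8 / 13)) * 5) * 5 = 1200 / 13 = 92.31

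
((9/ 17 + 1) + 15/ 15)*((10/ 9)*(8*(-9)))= -3440/ 17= -202.35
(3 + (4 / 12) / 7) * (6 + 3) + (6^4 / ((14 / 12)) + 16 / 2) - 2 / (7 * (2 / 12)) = 8012 / 7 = 1144.57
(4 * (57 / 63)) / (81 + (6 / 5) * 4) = 380 / 9009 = 0.04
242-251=-9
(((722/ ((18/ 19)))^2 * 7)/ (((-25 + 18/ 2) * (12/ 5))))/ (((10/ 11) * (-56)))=517504691/ 248832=2079.74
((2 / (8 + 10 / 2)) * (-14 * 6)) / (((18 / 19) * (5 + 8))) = -532 / 507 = -1.05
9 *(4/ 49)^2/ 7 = 0.01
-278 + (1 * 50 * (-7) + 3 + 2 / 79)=-49373 / 79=-624.97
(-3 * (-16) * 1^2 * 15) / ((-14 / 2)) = -720 / 7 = -102.86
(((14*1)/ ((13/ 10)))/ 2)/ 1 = 70/ 13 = 5.38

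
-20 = -20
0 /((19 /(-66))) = 0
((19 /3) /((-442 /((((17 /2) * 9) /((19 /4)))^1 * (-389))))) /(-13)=-6.91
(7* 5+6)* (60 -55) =205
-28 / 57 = -0.49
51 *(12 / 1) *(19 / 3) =3876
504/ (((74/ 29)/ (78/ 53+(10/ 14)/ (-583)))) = 6265044/ 21571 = 290.44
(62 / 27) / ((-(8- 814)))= 1 / 351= 0.00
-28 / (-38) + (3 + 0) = 71 / 19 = 3.74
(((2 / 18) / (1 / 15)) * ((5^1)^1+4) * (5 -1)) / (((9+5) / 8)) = 240 / 7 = 34.29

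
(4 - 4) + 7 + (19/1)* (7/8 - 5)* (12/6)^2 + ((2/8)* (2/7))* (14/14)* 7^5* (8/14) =379.50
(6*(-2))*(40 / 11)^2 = -158.68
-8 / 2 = -4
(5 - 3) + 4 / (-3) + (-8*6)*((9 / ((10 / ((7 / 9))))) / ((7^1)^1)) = -62 / 15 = -4.13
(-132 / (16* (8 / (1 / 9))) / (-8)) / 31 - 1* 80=-1904629 / 23808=-80.00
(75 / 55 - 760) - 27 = -8642 / 11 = -785.64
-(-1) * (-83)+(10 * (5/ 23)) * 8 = -1509/ 23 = -65.61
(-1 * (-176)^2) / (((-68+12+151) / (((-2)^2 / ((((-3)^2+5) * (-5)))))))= 61952 / 3325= 18.63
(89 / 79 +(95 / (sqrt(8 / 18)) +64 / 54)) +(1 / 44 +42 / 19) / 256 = 66109993447 / 456496128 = 144.82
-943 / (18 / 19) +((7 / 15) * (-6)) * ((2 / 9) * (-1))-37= -30953 / 30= -1031.77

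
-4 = -4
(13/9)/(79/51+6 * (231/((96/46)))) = 1768/814785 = 0.00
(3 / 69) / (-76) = -1 / 1748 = -0.00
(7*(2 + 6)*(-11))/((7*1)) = -88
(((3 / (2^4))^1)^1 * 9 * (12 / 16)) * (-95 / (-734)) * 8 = 7695 / 5872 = 1.31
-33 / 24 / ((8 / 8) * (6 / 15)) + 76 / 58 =-987 / 464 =-2.13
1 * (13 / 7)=13 / 7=1.86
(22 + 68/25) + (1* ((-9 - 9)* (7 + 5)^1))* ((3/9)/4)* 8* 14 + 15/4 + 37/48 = -2384111/1200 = -1986.76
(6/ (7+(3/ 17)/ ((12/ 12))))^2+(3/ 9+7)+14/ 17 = 1680587/ 189771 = 8.86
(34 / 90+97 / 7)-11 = 3.23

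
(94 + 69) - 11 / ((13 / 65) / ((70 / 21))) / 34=157.61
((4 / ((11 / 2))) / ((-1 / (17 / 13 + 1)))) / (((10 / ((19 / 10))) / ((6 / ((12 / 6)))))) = -684 / 715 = -0.96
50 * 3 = 150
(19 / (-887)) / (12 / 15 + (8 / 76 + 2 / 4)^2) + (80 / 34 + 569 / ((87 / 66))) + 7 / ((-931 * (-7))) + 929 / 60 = 4402714948607389 / 9795257179260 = 449.47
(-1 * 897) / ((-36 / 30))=747.50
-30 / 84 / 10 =-1 / 28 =-0.04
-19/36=-0.53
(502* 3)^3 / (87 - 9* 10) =-1138554072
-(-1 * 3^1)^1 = 3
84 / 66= 1.27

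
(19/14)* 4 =38/7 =5.43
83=83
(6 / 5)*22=132 / 5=26.40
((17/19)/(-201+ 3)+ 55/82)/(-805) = -51379/62082405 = -0.00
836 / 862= 0.97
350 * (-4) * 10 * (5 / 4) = -17500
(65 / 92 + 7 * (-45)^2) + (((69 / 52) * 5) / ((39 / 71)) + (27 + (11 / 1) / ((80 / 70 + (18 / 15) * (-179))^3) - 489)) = 22310438823200495977 / 1625439925541224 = 13725.78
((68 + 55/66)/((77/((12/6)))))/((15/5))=59/99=0.60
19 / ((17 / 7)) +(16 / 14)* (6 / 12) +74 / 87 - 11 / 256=9.20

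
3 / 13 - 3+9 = 6.23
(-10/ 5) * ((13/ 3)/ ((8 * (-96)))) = 13/ 1152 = 0.01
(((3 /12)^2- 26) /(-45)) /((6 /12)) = 83 /72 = 1.15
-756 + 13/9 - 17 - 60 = -7484/9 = -831.56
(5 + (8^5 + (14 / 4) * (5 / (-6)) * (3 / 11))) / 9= 480659 / 132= 3641.36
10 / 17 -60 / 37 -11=-7569 / 629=-12.03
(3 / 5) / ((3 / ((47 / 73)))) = 47 / 365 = 0.13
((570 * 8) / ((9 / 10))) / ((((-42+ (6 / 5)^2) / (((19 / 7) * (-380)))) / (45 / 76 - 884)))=-1211858950000 / 10647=-113821635.20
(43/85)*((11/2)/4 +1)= 817/680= 1.20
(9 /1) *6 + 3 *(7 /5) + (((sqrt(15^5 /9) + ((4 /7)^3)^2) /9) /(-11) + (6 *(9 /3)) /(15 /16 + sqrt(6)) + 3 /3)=-25 *sqrt(15) /33 + 1536 *sqrt(6) /437 + 1422726054392 /25449243435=61.58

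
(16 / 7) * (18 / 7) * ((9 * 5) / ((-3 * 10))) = -432 / 49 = -8.82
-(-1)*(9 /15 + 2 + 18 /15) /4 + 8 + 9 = 359 /20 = 17.95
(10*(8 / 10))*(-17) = -136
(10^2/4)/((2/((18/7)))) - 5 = 190/7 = 27.14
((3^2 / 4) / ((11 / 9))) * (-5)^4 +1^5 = 50669 / 44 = 1151.57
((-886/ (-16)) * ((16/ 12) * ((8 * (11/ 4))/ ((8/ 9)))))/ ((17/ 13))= 190047/ 136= 1397.40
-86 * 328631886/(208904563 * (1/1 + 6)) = -28262342196/1462331941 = -19.33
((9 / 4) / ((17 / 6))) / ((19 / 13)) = 0.54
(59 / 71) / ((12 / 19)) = 1121 / 852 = 1.32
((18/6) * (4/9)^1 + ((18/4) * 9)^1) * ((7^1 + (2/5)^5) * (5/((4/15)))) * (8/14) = 5498657/1750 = 3142.09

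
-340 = -340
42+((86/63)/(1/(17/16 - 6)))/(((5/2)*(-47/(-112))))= 75242/2115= 35.58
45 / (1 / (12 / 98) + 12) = 270 / 121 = 2.23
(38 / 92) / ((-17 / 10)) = -95 / 391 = -0.24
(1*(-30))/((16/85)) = -159.38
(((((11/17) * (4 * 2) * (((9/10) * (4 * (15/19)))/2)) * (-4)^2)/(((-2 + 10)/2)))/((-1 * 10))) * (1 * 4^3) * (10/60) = -50688/1615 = -31.39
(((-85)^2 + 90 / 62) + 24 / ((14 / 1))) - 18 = 1564606 / 217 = 7210.17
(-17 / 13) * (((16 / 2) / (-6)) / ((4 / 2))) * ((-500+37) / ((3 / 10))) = -157420 / 117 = -1345.47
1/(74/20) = 10/37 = 0.27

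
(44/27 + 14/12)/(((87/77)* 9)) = 11627/42282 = 0.27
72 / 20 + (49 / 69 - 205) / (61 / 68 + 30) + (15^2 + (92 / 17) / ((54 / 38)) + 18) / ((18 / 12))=53740622668 / 332703855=161.53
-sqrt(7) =-2.65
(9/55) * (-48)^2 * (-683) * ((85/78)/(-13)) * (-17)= -682169472/1859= -366955.07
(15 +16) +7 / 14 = 63 / 2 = 31.50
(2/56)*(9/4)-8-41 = -5479/112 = -48.92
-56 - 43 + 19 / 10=-971 / 10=-97.10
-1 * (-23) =23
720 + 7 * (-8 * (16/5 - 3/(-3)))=2424/5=484.80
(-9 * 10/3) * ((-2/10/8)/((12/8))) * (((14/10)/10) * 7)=49/100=0.49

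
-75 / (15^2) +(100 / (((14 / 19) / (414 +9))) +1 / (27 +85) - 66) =19266515 / 336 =57340.82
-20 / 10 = -2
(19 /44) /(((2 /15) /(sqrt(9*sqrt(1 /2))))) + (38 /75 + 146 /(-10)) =-1057 /75 + 855*2^(3 /4) /176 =-5.92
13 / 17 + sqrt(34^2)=34.76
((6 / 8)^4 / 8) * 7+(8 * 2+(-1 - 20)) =-9673 / 2048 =-4.72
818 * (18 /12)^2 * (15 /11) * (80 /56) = 276075 /77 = 3585.39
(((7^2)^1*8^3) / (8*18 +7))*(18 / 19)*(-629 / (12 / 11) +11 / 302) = -39314263296 / 433219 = -90749.17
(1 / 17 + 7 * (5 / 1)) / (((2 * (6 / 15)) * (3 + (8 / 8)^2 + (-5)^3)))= -745 / 2057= -0.36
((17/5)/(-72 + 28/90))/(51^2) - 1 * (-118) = 118.00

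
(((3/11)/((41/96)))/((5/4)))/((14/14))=1152/2255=0.51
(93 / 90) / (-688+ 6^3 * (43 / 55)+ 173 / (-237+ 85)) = -25916 / 13048257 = -0.00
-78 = -78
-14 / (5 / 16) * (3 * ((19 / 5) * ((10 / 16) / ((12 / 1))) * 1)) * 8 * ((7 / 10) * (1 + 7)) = -29792 / 25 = -1191.68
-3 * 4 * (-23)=276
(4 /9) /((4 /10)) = 10 /9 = 1.11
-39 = -39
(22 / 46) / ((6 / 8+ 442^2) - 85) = 0.00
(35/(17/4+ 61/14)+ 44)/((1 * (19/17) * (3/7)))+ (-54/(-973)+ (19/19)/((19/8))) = 1347646238/13366101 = 100.83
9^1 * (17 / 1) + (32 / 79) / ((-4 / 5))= 12047 / 79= 152.49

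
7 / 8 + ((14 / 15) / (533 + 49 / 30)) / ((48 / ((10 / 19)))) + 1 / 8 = 1828481 / 1828446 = 1.00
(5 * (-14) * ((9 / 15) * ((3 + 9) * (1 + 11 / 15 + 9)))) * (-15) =81144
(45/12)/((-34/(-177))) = 2655/136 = 19.52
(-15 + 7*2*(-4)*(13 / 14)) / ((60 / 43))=-2881 / 60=-48.02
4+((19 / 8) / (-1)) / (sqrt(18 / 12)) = 4 - 19*sqrt(6) / 24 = 2.06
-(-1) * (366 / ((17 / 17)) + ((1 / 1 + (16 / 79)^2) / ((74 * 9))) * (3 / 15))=7606412477 / 20782530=366.00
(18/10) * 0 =0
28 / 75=0.37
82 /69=1.19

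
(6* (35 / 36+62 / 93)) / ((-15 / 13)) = -767 / 90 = -8.52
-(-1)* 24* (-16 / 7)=-384 / 7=-54.86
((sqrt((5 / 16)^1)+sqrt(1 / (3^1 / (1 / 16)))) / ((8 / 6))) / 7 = 0.08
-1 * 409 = -409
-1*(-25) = 25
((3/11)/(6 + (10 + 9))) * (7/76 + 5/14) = 717/146300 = 0.00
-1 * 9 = -9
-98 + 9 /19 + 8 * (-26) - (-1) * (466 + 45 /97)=160.94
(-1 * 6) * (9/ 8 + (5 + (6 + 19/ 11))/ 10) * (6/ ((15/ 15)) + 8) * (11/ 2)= -4431/ 4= -1107.75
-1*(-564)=564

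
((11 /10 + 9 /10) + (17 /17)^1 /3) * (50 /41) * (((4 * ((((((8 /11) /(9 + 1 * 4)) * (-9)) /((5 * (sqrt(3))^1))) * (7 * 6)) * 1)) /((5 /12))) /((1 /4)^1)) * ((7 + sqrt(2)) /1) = 903168 * sqrt(3) * (-7 - sqrt(2)) /5863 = -2245.03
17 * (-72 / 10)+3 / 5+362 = 1201 / 5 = 240.20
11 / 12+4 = 59 / 12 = 4.92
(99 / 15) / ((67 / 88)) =2904 / 335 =8.67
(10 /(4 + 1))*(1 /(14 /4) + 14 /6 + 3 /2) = 173 /21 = 8.24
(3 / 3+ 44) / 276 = 15 / 92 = 0.16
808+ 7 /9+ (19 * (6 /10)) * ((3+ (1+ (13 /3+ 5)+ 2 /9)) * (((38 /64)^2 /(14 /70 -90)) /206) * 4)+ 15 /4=86576088611 /106553088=812.52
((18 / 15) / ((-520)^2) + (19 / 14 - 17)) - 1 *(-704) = 3257306021 / 4732000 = 688.36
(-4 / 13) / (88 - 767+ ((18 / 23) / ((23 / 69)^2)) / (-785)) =72220 / 159373591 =0.00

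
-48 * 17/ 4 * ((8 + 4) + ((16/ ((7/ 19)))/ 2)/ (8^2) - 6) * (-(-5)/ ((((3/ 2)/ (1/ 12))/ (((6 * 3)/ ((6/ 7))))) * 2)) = -30175/ 8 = -3771.88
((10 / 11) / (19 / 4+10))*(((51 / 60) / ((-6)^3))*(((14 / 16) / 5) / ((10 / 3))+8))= -54757 / 28036800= -0.00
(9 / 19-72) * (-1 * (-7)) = -9513 / 19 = -500.68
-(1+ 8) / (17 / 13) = -117 / 17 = -6.88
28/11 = 2.55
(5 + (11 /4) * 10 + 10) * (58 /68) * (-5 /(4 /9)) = -407.81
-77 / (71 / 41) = -44.46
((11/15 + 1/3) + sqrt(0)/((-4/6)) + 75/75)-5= -44/15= -2.93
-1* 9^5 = -59049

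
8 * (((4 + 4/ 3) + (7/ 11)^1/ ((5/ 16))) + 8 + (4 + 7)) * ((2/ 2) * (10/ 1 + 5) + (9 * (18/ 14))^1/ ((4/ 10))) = 713564/ 77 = 9267.06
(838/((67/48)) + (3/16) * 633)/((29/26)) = 10020621/15544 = 644.66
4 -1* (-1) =5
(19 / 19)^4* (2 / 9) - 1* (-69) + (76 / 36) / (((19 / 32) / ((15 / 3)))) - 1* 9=78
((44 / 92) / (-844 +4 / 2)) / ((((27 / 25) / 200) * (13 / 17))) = -467500 / 3398733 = -0.14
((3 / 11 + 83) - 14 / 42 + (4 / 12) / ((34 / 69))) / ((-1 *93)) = -93817 / 104346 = -0.90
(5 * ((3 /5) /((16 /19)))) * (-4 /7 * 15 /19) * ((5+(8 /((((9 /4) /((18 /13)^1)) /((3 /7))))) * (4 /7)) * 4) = -177885 /4459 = -39.89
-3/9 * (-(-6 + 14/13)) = -64/39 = -1.64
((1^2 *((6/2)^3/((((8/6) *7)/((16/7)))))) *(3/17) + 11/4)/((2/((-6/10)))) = -1.18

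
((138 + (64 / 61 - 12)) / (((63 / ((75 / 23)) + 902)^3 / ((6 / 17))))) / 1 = 23437500 / 408760183402699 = 0.00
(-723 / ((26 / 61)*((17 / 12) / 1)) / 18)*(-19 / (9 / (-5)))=-1396595 / 1989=-702.16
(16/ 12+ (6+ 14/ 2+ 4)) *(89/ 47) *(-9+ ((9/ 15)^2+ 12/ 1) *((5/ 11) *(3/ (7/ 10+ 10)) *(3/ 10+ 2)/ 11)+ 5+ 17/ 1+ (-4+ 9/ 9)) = 59511719/ 165957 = 358.60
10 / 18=5 / 9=0.56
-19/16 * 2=-19/8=-2.38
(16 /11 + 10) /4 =63 /22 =2.86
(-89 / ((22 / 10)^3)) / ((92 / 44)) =-11125 / 2783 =-4.00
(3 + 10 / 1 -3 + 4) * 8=112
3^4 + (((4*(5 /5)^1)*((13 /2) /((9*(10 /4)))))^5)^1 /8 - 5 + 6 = 15178831754 /184528125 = 82.26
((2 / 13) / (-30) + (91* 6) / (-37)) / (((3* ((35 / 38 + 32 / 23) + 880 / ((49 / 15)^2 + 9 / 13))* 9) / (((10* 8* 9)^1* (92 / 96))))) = -71162681445932 / 15044465462013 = -4.73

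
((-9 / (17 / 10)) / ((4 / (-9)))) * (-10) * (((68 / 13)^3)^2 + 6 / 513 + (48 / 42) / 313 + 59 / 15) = -2440355.98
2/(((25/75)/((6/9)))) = 4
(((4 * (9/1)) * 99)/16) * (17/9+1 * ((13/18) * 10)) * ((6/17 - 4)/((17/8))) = -1006632/289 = -3483.16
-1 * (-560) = 560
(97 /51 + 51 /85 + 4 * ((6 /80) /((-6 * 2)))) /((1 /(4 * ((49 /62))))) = 7987 /1020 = 7.83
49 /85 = 0.58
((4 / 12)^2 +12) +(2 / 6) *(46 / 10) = 614 / 45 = 13.64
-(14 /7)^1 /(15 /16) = -32 /15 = -2.13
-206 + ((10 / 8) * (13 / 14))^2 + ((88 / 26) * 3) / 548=-1142926283 / 5585216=-204.63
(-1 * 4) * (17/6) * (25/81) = -3.50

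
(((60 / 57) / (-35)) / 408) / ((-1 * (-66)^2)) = 1 / 59093496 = 0.00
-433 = -433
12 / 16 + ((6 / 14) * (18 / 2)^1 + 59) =1781 / 28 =63.61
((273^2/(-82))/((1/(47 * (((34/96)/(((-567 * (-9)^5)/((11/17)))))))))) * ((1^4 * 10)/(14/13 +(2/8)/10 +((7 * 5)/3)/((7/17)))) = -4229225/42575864274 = -0.00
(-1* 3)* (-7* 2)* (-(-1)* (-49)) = -2058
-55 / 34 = -1.62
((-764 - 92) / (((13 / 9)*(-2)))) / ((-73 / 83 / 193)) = -61705188 / 949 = -65021.27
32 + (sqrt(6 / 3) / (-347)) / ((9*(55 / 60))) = 32 - 4*sqrt(2) / 11451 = 32.00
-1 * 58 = -58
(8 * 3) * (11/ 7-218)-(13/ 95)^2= -328150183/ 63175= -5194.30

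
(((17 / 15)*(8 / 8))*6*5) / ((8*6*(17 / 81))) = 27 / 8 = 3.38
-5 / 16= -0.31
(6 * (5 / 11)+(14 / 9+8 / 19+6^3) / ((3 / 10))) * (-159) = -115961.24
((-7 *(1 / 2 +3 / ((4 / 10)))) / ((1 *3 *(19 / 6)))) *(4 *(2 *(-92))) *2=164864 / 19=8677.05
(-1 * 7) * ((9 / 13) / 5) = -63 / 65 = -0.97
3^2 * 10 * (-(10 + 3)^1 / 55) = -234 / 11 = -21.27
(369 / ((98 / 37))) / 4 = 13653 / 392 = 34.83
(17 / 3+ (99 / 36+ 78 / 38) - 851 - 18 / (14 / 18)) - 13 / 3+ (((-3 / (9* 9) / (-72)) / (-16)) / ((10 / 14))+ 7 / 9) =-867.23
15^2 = 225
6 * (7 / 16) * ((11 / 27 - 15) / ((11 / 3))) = -1379 / 132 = -10.45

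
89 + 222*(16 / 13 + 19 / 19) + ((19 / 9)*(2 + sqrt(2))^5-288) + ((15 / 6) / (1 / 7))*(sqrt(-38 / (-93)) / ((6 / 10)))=175*sqrt(3534) / 558 + 3116*sqrt(2) / 9 + 91963 / 117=1294.28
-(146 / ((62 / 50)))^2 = -13322500 / 961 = -13863.16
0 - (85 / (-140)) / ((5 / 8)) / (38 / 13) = 221 / 665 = 0.33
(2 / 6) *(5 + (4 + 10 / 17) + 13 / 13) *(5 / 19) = 300 / 323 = 0.93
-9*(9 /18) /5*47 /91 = -423 /910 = -0.46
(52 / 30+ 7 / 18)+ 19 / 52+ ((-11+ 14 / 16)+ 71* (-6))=-2029423 / 4680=-433.64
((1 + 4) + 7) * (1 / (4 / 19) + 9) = 165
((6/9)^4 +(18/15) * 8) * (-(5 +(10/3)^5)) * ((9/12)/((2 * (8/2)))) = -2510132/6561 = -382.58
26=26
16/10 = 8/5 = 1.60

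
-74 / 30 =-37 / 15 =-2.47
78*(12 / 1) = 936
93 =93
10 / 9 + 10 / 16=125 / 72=1.74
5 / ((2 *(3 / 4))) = 10 / 3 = 3.33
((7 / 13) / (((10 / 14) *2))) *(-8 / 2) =-98 / 65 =-1.51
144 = 144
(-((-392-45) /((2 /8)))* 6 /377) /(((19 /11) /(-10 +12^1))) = 12144 /377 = 32.21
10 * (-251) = -2510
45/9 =5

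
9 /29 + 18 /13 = 639 /377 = 1.69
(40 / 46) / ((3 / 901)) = 18020 / 69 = 261.16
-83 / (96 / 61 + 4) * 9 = -45567 / 340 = -134.02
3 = 3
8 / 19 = 0.42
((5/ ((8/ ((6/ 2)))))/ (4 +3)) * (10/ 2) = 75/ 56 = 1.34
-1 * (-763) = 763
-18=-18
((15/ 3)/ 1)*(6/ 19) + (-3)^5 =-4587/ 19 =-241.42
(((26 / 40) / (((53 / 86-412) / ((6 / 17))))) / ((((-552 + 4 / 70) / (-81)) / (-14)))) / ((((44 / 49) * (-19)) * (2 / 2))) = -2787561 / 41509457396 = -0.00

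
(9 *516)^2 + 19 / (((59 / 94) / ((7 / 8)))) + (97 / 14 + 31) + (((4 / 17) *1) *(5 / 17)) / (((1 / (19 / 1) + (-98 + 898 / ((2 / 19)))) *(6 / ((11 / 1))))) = 1237352044314532423 / 57373000188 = 21566800.42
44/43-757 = -32507/43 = -755.98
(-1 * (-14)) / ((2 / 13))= 91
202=202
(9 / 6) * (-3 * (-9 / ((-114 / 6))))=-81 / 38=-2.13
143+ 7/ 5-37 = 537/ 5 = 107.40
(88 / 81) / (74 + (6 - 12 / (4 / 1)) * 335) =88 / 87399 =0.00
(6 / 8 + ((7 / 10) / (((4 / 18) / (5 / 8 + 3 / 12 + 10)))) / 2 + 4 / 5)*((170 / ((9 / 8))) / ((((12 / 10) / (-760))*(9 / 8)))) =-386114200 / 243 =-1588947.33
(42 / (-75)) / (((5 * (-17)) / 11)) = 154 / 2125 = 0.07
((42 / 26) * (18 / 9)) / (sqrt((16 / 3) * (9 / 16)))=14 * sqrt(3) / 13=1.87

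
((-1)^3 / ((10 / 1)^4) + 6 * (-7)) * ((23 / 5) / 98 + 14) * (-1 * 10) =2890866883 / 490000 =5899.73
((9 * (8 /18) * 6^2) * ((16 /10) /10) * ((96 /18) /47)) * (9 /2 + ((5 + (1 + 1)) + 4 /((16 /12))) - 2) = 1536 /47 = 32.68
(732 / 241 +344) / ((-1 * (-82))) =41818 / 9881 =4.23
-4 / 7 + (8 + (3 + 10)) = 143 / 7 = 20.43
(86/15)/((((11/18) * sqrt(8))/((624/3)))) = 26832 * sqrt(2)/55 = 689.93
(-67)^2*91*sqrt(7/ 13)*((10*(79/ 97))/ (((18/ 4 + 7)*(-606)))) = -24824170*sqrt(91)/ 675993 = -350.31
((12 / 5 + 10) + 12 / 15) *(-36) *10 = -4752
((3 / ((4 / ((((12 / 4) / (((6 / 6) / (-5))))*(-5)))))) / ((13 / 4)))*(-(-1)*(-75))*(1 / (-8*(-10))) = -3375 / 208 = -16.23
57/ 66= 19/ 22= 0.86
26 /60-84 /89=-1363 /2670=-0.51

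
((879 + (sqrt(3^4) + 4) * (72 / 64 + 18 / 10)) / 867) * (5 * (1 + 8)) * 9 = 990387 / 2312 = 428.37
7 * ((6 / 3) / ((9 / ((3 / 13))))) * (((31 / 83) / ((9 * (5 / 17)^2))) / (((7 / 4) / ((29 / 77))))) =2078488 / 56081025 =0.04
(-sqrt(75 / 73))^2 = 75 / 73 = 1.03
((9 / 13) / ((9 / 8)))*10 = 80 / 13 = 6.15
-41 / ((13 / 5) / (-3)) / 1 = 615 / 13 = 47.31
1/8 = 0.12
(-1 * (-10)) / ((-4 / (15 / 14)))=-75 / 28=-2.68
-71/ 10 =-7.10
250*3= 750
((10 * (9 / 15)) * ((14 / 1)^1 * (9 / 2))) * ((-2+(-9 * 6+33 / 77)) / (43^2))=-21006 / 1849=-11.36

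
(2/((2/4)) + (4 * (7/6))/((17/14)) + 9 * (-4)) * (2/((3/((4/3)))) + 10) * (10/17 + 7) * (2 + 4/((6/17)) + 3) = -296513896/7803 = -37999.99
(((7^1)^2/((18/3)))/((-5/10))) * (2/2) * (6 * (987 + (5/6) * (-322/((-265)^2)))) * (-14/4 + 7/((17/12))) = -99850588684/716295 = -139398.70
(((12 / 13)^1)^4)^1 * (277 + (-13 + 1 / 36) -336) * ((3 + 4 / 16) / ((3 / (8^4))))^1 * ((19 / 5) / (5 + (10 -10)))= -9678815232 / 54925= -176218.76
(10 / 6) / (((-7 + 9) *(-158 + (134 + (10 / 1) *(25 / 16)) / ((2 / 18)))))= 20 / 28527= 0.00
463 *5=2315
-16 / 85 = -0.19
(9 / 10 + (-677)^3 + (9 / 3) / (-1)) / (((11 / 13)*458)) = -40337535563 / 50380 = -800665.65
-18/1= -18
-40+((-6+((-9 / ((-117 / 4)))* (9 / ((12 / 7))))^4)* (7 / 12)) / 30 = -27407773 / 685464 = -39.98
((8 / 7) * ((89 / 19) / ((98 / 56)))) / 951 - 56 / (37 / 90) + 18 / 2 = -4167382991 / 32759097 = -127.21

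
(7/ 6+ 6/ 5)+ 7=281/ 30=9.37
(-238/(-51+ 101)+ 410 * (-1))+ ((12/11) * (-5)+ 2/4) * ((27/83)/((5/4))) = -9496327/22825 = -416.05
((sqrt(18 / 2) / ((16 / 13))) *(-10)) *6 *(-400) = 58500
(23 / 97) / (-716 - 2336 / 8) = -23 / 97776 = -0.00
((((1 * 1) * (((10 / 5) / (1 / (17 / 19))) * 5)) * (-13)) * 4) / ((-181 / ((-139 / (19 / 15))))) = -18431400 / 65341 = -282.08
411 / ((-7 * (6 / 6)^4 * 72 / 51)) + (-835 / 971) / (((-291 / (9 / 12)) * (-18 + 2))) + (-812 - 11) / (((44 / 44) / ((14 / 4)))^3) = -1490680324437 / 42195776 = -35327.71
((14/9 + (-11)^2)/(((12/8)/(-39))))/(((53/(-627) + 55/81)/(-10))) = 134858295/2516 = 53600.28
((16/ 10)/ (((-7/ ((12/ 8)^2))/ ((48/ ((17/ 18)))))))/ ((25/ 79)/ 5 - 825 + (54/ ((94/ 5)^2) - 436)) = 0.02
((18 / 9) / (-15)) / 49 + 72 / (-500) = -2696 / 18375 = -0.15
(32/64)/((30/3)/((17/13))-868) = -17/29252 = -0.00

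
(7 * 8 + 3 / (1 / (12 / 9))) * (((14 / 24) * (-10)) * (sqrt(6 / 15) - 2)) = 700 - 70 * sqrt(10) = 478.64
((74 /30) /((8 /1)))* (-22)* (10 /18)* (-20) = 75.37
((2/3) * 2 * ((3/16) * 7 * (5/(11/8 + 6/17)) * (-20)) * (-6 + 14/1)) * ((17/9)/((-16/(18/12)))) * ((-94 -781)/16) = -8850625/1128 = -7846.30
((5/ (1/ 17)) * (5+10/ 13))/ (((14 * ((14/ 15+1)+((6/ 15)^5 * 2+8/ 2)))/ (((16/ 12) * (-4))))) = -159375000/ 5079347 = -31.38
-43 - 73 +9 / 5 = -571 / 5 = -114.20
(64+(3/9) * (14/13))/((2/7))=225.26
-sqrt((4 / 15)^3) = -8 *sqrt(15) / 225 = -0.14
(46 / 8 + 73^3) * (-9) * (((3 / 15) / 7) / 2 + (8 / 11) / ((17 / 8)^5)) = -475722792235233 / 4373159560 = -108782.40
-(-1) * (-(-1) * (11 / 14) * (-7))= -11 / 2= -5.50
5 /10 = 1 /2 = 0.50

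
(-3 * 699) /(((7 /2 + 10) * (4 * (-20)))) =233 /120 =1.94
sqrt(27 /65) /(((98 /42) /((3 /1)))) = 27 * sqrt(195) /455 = 0.83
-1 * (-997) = 997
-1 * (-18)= 18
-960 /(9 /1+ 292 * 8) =-192 /469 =-0.41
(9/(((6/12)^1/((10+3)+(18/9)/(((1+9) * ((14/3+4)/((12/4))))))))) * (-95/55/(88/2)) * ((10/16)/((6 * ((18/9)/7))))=-677901/201344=-3.37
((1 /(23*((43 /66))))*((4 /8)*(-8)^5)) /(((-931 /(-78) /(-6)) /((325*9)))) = 1607643.04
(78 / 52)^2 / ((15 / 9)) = 27 / 20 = 1.35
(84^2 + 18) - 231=6843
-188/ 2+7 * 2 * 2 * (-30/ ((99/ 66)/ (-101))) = 56466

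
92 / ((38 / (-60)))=-2760 / 19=-145.26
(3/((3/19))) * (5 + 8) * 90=22230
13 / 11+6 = 79 / 11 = 7.18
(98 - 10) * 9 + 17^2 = 1081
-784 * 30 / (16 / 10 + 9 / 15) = -117600 / 11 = -10690.91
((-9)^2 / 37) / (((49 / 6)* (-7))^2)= 2916 / 4353013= 0.00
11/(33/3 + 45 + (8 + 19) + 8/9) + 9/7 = 7488/5285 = 1.42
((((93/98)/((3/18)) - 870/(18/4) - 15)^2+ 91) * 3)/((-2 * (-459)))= 889291363/6612354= 134.49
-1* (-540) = 540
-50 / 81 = -0.62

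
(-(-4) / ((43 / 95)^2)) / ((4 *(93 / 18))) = 54150 / 57319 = 0.94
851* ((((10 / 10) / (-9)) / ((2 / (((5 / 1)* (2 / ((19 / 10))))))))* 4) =-995.32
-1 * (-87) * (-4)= -348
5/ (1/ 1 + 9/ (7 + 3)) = 50/ 19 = 2.63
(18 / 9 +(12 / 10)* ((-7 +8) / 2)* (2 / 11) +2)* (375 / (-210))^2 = 14125 / 1078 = 13.10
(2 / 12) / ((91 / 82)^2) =3362 / 24843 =0.14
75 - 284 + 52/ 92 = -4794/ 23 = -208.43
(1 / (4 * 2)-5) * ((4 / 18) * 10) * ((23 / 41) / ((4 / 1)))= -1495 / 984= -1.52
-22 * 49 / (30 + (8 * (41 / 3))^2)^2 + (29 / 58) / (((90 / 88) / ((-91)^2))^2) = 386085457808753565709 / 11777891382450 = 32780524.57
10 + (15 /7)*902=13600 /7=1942.86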